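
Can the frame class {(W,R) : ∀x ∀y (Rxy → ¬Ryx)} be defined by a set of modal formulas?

Modal frame validity is preserved under surjective bounded morphisms.
The 4-cycle (worlds w0,w1,w2,w3 with w0→w1→w2→w3→w0) is asymmetric. Mapping every world to a single reflexive point • is a surjective bounded morphism, and the reflexive point is not asymmetric (R•• but asymmetry requires ¬R••).
So no modal formula (or set of formulas) defines exactly the asymmetric frames.

No — not modally definable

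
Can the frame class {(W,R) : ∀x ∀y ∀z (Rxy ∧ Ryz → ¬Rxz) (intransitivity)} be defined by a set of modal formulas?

Not definable by any modal formula

Modal frame validity is preserved under surjective bounded morphisms.
The 5-cycle (worlds s,t,u,v,w with s→t→u→v→w→s) is intransitive. Mapping every world to a single reflexive point • is a surjective bounded morphism; the reflexive point is not intransitive (R••∧R•• but R••).
Hence intransitivity is not modally definable.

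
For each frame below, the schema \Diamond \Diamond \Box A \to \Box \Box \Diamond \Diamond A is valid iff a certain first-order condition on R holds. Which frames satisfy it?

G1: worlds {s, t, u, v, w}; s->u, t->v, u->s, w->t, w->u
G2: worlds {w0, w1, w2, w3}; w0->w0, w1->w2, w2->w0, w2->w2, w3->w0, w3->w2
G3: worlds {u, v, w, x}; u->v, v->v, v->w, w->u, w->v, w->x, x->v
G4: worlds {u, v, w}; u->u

This is the axiom for a generalized confluence (Geach) condition; its first-order frame correspondent is \forall x \forall y \forall z ((x R^2 y \wedge x R^2 z) \to \exists w (yRw \wedge z R^2 w)).
G1: fails — sR²s, sR²s but no w* with sRw* and sR²w*.
G2: holds.
G3: holds.
G4: holds.

G2, G3, G4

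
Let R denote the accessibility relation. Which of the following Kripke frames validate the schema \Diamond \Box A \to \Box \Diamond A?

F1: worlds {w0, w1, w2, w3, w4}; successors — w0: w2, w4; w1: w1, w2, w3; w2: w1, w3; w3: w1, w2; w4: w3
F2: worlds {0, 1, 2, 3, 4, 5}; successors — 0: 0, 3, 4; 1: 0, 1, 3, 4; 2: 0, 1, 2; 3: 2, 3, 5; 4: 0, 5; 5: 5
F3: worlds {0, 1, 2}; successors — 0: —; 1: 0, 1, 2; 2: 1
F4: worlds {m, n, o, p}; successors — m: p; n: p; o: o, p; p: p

F1, F4

The schema corresponds to convergence: \forall x \forall y \forall z (Rxy \wedge Rxz \to \exists w (Ryw \wedge Rzw)).
F1: holds.
F2: fails — R32 and R35 but 2 and 5 have no common successor.
F3: fails — R12 and R10 but 2 and 0 have no common successor.
F4: holds.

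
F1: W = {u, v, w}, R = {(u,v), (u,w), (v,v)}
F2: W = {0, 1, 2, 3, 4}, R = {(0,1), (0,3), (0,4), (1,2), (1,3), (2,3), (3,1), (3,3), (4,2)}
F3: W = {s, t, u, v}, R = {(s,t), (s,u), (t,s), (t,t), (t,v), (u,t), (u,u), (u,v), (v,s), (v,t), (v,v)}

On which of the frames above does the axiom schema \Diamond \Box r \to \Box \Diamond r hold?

This is the axiom for convergence; its first-order frame correspondent is \forall x \forall y \forall z (Rxy \wedge Rxz \to \exists w (Ryw \wedge Rzw)).
F1: fails — Ruv and Ruw but v and w have no common successor.
F2: fails — R04 and R03 but 4 and 3 have no common successor.
F3: holds.
Valid on: F3.

F3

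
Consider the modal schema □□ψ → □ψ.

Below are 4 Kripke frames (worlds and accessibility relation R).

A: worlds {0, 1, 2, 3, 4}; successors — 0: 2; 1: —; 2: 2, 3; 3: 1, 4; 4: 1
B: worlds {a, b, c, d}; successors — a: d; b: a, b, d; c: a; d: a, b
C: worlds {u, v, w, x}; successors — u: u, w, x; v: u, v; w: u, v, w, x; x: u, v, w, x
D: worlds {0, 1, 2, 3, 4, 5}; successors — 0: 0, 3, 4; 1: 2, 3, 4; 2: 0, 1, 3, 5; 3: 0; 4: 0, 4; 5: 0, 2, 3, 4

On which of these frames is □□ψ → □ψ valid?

This is the axiom for density; its first-order frame correspondent is ∀x ∀y (Rxy → ∃z (Rxz ∧ Rzy)).
A: fails — R34 but no z with R3z and Rz4.
B: fails — Rca but no z with Rcz and Rza.
C: condition met.
D: fails — R12 but no z with R1z and Rz2.
Valid on: C.

C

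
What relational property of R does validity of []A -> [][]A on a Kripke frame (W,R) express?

Transitivity

This schema is the 4 axiom.
It corresponds to transitivity: forall x forall y forall z (Rxy & Ryz -> Rxz).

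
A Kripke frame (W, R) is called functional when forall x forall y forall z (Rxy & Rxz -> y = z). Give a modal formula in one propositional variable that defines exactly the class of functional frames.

A defining formula is ◇ψ → □ψ (the CD axiom).
Suppose ◇ψ→□ψ is valid. Take Rxy, Rxz and set V(ψ)={y}. Then ◇ψ at x, so □ψ at x, so ψ at z, i.e. z=y.

◇ψ → □ψ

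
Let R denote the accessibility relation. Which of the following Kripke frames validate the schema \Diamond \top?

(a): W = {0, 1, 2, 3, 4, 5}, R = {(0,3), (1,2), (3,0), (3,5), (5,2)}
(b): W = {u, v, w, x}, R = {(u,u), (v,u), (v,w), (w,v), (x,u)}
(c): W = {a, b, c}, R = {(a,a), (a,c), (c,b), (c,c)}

(b)

This is the axiom for seriality; its first-order frame correspondent is \forall x \exists y Rxy.
(a): fails — world 2 has no successor.
(b): holds.
(c): fails — world b has no successor.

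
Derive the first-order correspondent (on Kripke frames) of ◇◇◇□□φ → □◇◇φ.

∀x ∀y ∀z ((xR³y ∧ xRz) → ∃w (yR²w ∧ zR²w))

This is a Sahlqvist (Geach-type) schema ◇^3□^2φ → □^1◇^2φ.
First-order correspondent: ∀x ∀y ∀z ((xR³y ∧ xRz) → ∃w (yR²w ∧ zR²w)).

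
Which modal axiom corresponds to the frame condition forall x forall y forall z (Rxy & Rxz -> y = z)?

◇r → □r

The condition is partial functionality. The CD schema ◇r → □r defines it.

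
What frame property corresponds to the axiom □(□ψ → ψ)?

shift-reflexivity: ∀x ∀y (Rxy → Ryy)

Suppose □(□ψ→ψ) is valid. Take Rxy and set V(ψ)={w : Ryw}. Then at y, □ψ holds; since □(□ψ→ψ) at x, □ψ→ψ at y, so ψ at y, i.e. Ryy.
Conversely, any frame satisfying ∀x ∀y (Rxy → Ryy) validates the schema.
Frame condition: ∀x ∀y (Rxy → Ryy).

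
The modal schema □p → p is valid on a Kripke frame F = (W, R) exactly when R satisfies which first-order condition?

reflexivity: ∀x Rxx

Suppose □p→p is valid. At any x set V(p)={w : Rxw}. Then □p holds at x, so p holds at x, i.e. Rxx.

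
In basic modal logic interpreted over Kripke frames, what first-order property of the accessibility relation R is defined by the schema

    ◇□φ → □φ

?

This is a form of the 5 axiom.
Its frame correspondent is the Euclidean property — ∀x ∀y ∀z (Rxy ∧ Rxz → Ryz).

The Euclidean property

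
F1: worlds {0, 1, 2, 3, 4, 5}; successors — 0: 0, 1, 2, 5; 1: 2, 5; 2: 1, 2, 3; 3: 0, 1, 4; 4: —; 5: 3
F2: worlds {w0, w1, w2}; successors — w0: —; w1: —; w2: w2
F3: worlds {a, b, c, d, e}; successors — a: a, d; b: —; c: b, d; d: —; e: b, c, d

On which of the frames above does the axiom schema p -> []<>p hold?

Frame correspondent (Sahlqvist): forall x forall y (Rxy -> Ryx) — i.e. symmetry.
F1: fails — R34 but not R43.
F2: ✓.
F3: fails — Reb but not Rbe.

F2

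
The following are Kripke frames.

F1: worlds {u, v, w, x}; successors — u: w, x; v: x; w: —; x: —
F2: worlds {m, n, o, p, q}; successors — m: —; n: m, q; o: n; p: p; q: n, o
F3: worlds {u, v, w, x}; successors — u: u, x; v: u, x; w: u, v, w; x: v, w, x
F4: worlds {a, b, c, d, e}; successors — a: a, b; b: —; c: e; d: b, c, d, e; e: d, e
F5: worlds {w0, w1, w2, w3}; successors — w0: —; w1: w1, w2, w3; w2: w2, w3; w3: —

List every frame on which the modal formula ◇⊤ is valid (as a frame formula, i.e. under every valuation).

F3

Frame correspondent (Sahlqvist): ∀x ∃y Rxy — i.e. seriality.
F1: fails — world w has no successor.
F2: fails — world m has no successor.
F3: condition met.
F4: fails — world b has no successor.
F5: fails — world w0 has no successor.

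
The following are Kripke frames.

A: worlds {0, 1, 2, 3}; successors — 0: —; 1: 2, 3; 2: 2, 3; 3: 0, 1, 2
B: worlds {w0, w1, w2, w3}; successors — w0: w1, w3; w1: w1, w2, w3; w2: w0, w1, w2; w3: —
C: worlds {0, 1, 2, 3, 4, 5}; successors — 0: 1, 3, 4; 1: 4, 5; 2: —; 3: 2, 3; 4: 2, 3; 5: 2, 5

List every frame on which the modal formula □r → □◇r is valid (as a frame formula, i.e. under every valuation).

none

The schema corresponds to a generalized confluence (Geach) condition: ∀x ∀z (xRz → ∃w (xRw ∧ zRw)).
A: fails — 3R0 but no w with 3Rw and 0Rw.
B: fails — w0Rw3 but no w with w0Rw and w3Rw.
C: fails — 1R4 but no w with 1Rw and 4Rw.
Valid on no frame.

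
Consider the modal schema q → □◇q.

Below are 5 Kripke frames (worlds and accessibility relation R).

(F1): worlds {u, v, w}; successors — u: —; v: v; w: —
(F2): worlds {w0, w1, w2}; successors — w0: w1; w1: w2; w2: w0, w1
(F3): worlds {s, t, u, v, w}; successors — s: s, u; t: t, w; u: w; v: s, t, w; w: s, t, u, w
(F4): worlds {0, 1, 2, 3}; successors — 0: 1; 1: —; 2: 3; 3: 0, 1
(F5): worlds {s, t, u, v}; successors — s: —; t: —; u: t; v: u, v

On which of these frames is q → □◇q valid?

This is the axiom for symmetry; its first-order frame correspondent is ∀x ∀y (Rxy → Ryx).
(F1): condition met.
(F2): fails — Rw0w1 but not Rw1w0.
(F3): fails — Rvw but not Rwv.
(F4): fails — R01 but not R10.
(F5): fails — Rvu but not Ruv.
Valid on: (F1).

(F1)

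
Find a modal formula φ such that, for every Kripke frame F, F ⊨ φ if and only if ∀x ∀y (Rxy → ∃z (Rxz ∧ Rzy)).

The condition is density. The C4 schema □□s → □s defines it.

□□s → □s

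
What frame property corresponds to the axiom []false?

□⊥ is valid iff no world has any successor (otherwise □⊥ fails at any world with one).
Conversely, any frame satisfying forall x forall y ~Rxy validates the schema.
Frame condition: forall x forall y ~Rxy.

emptiness of R: forall x forall y ~Rxy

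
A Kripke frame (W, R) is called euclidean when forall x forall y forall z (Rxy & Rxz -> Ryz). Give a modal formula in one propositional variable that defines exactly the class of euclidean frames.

This is the Euclidean property; the standard corresponding axiom is 5: ◇p → □◇p.
Suppose ◇p→□◇p is valid. Take Rxy, Rxz and set V(p)={y}. Then ◇p at x, so □◇p at x, so ◇p at z, so some w with Rzw has p; w=y, i.e. Rzy. By symmetry of the argument, Ryz.

◇p → □◇p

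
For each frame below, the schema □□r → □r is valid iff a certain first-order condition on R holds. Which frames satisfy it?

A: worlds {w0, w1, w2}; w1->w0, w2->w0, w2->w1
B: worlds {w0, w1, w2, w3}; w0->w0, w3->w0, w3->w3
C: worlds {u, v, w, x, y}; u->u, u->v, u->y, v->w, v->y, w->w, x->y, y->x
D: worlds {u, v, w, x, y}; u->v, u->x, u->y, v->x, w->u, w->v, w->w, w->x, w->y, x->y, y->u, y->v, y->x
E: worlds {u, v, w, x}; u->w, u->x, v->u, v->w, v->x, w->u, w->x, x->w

Frame correspondent (Sahlqvist): ∀x ∀y (Rxy → ∃z (Rxz ∧ Rzy)) — i.e. density.
A: fails — Rw1w0 but no z with Rw1z and Rzw0.
B: holds.
C: fails — Ryx but no z with Ryz and Rzx.
D: fails — Rvx but no z with Rvz and Rzx.
E: fails — Rxw but no z with Rxz and Rzw.
Valid on: B.

B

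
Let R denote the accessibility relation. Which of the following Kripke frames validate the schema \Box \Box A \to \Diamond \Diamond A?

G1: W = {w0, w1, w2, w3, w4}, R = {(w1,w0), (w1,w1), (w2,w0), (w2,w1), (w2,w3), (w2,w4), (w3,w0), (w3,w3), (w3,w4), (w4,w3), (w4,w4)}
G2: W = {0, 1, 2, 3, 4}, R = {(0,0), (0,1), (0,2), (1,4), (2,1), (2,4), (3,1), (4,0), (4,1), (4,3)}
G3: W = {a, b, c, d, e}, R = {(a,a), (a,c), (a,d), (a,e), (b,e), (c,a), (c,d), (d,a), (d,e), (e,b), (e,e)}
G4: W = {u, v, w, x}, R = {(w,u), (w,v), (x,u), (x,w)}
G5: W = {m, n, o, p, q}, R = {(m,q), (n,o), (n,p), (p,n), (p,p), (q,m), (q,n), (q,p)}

G2, G3

This is the axiom for a generalized confluence (Geach) condition; its first-order frame correspondent is \forall x \exists w (x R^2 w \wedge x R^2 w).
G1: fails — at w0 but no w with w0R²w and w0R²w.
G2: ✓.
G3: ✓.
G4: fails — at u but no t with uR²t and uR²t.
G5: fails — at o but no w with oR²w and oR²w.
Valid on: G2, G3.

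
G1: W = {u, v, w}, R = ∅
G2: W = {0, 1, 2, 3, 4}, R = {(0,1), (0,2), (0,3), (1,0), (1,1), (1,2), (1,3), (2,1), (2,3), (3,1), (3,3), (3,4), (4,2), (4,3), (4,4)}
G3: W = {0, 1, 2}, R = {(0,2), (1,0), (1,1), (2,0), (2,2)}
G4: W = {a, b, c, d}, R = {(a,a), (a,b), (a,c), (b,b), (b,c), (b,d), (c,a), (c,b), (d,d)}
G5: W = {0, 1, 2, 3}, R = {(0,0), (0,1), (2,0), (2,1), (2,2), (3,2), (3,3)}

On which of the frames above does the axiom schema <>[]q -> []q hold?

This is the axiom for the Euclidean property; its first-order frame correspondent is forall x forall y forall z (Rxy & Rxz -> Ryz).
G1: holds.
G2: fails — R02 and R02 but not R22.
G3: fails — R10 and R10 but not R00.
G4: fails — Rab and Raa but not Rba.
G5: fails — R01 and R00 but not R10.

G1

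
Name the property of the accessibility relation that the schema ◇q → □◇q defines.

The Euclidean property

This is the 5 axiom.
It corresponds to the Euclidean property: ∀x ∀y ∀z (Rxy ∧ Rxz → Ryz).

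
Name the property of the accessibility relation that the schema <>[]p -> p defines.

This is a form of the B axiom.
Its frame correspondent is symmetry — forall x forall y (Rxy -> Ryx).

symmetry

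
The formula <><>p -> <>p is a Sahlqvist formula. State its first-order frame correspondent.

Transitivity

This schema is equivalent to the 4 axiom □p → □□p.
Its frame correspondent is transitivity — forall x forall y forall z (Rxy & Ryz -> Rxz).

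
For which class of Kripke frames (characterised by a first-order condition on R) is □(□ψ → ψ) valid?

Suppose □(□ψ→ψ) is valid. Take Rxy and set V(ψ)={w : Ryw}. Then at y, □ψ holds; since □(□ψ→ψ) at x, □ψ→ψ at y, so ψ at y, i.e. Ryy.
The converse is a direct semantic check.
So the correspondent is shift-reflexivity.

shift-reflexivity: ∀x ∀y (Rxy → Ryy)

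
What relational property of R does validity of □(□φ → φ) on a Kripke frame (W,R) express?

This schema is the T□ axiom.
Its frame correspondent is shift-reflexivity — ∀x ∀y (Rxy → Ryy).

shift-reflexivity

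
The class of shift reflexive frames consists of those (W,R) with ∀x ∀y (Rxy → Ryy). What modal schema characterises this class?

□(□s → s)

A defining formula is □(□s → s) (the T□ axiom).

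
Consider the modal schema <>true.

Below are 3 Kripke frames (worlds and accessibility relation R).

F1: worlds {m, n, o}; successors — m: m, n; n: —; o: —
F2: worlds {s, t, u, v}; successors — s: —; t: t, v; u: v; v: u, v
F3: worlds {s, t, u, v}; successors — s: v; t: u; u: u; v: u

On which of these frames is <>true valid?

This is the axiom for seriality; its first-order frame correspondent is forall x exists y Rxy.
F1: fails — world n has no successor.
F2: fails — world s has no successor.
F3: ✓.

F3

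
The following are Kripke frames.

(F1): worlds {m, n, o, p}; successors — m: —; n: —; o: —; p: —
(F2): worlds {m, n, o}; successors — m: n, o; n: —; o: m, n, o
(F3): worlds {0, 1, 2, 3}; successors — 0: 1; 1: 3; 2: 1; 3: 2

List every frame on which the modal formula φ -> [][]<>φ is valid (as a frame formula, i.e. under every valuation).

This is the axiom for a generalized confluence (Geach) condition; its first-order frame correspondent is forall x forall z (x R^2 z -> exists w (x = w & zRw)).
(F1): holds.
(F2): fails — mR²m but no w with m=w and mRw.
(F3): fails — 0R²3 but no w with 0=w and 3Rw.
Valid on: (F1).

(F1)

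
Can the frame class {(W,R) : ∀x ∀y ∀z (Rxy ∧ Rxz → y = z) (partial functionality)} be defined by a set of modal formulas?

Yes — defined by ◇p → □p

This is a Sahlqvist condition; the CD axiom ◇p → □p defines it.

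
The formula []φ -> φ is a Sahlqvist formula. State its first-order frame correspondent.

reflexivity: forall x Rxx

Suppose □φ→φ is valid. At any x set V(φ)={w : Rxw}. Then □φ holds at x, so φ holds at x, i.e. Rxx.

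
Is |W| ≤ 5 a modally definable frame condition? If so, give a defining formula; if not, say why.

Modal frame validity is preserved under disjoint unions.
Any modal formula valid on each of 6 disjoint one-world frames is valid on their disjoint union (validity is preserved under disjoint unions). Each one-world frame has |W|=1≤5, but the union has |W|=6.
So no modal formula (or set of formulas) defines exactly the |W|≤5 frames.

Not definable by any modal formula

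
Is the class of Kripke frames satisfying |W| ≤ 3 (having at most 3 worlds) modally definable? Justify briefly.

No — not modally definable

Modal frame validity is preserved under disjoint unions.
Any modal formula valid on each of 4 disjoint one-world frames is valid on their disjoint union (validity is preserved under disjoint unions). Each one-world frame has |W|=1≤3, but the union has |W|=4.
So no modal formula (or set of formulas) defines exactly the |W|≤3 frames.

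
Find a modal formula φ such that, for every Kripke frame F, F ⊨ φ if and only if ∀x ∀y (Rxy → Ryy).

□(□ψ → ψ)

The condition is shift-reflexivity. The T□ schema □(□ψ → ψ) defines it.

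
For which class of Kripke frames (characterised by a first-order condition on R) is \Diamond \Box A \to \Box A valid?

This schema is equivalent to the 5 axiom ◇A → □◇A.
Its frame correspondent is the Euclidean property — \forall x \forall y \forall z (Rxy \wedge Rxz \to Ryz).

The Euclidean property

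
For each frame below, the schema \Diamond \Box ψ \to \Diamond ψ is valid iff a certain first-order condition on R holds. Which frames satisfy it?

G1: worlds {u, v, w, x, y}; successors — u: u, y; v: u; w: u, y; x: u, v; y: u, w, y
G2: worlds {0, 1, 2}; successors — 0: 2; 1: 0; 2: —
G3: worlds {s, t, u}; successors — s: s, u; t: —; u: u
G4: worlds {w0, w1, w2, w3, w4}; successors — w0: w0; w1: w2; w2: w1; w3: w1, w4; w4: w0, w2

Frame correspondent (Sahlqvist): \forall x \forall y (xRy \to \exists w (yRw \wedge xRw)) — i.e. a generalized confluence (Geach) condition.
G1: holds.
G2: fails — 0R2 but no w with 2Rw and 0Rw.
G3: holds.
G4: fails — w1Rw2 but no w with w2Rw and w1Rw.

G1, G3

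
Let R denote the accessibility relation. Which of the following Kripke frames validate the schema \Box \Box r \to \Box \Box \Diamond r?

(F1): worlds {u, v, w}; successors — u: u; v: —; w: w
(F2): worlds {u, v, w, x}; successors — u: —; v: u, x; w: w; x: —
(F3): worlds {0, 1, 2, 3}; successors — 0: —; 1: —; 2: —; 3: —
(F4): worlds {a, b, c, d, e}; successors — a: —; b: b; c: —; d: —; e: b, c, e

This is the axiom for a generalized confluence (Geach) condition; its first-order frame correspondent is \forall x \forall z (x R^2 z \to \exists w (x R^2 w \wedge zRw)).
(F1): ✓.
(F2): ✓.
(F3): ✓.
(F4): fails — eR²c but no w with eR²w and cRw.
Valid on: (F1), (F2), (F3).

(F1), (F2), (F3)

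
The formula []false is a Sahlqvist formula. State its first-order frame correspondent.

□⊥ is valid iff no world has any successor (otherwise □⊥ fails at any world with one).

emptiness of R: forall x forall y ~Rxy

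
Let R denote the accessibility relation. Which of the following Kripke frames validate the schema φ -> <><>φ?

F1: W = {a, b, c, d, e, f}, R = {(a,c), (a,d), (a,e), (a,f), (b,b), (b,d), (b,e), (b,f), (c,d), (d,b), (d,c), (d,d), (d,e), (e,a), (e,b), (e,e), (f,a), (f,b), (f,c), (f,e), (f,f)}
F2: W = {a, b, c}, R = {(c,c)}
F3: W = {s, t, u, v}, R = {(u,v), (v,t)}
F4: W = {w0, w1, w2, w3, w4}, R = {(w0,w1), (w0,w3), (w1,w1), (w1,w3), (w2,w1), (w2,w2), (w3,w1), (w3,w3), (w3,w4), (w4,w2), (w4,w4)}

Frame correspondent (Sahlqvist): forall x exists w (x = w & x R^2 w) — i.e. a generalized confluence (Geach) condition.
F1: satisfies the condition.
F2: fails — at a but no w with a=w and aR²w.
F3: fails — at s but no w with s=w and sR²w.
F4: fails — at w0 but no w with w0=w and w0R²w.
Valid on: F1.

F1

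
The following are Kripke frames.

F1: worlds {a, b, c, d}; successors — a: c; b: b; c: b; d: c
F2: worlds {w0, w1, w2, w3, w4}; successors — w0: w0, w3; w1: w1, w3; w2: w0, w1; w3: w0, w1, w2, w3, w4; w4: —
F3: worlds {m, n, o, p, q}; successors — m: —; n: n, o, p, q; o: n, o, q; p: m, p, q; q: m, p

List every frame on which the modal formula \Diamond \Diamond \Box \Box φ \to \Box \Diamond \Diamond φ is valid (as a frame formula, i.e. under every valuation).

F1

This is the axiom for a generalized confluence (Geach) condition; its first-order frame correspondent is \forall x \forall y \forall z ((x R^2 y \wedge xRz) \to \exists w (y R^2 w \wedge z R^2 w)).
F1: holds.
F2: fails — w0R²w4, w0Rw0 but no w with w4R²w and w0R²w.
F3: fails — nR²m, nRn but no w with mR²w and nR²w.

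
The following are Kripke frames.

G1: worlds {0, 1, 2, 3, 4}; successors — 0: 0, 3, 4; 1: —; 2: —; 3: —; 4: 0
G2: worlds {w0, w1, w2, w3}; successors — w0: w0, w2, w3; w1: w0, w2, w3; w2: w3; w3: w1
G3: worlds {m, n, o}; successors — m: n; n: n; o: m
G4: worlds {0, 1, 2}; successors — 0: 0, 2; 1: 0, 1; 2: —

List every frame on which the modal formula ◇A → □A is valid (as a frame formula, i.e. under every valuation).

This is the axiom for partial functionality; its first-order frame correspondent is ∀x ∀y ∀z (Rxy ∧ Rxz → y = z).
G1: fails — 0 sees both 0 and 3.
G2: fails — w0 sees both w0 and w2.
G3: condition met.
G4: fails — 0 sees both 0 and 2.
Valid on: G3.

G3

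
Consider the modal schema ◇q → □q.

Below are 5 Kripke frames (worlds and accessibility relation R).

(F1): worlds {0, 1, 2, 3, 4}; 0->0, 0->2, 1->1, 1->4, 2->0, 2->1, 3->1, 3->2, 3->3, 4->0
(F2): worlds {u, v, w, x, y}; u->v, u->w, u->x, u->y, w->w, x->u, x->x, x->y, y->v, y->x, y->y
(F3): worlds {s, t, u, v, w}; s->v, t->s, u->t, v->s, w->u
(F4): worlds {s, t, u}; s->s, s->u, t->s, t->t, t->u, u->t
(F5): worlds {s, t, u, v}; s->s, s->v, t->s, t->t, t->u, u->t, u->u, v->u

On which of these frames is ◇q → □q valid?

(F3)

Frame correspondent (Sahlqvist): ∀x ∀y ∀z (Rxy ∧ Rxz → y = z) — i.e. partial functionality.
(F1): fails — 0 sees both 0 and 2.
(F2): fails — u sees both v and w.
(F3): holds.
(F4): fails — s sees both s and u.
(F5): fails — s sees both s and v.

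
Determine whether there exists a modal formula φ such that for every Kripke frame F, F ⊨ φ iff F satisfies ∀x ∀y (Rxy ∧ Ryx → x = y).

Any modally definable frame class is closed under surjective bounded morphisms.
The 6-cycle (worlds 0,1,2,3,4,5 with 0→1→2→3→4→5→0) is antisymmetric. Sending even-indexed worlds to a and odd-indexed worlds to b is a surjective bounded morphism onto the two-world frame with a↔b, which is not antisymmetric.
Hence antisymmetry is not modally definable.

No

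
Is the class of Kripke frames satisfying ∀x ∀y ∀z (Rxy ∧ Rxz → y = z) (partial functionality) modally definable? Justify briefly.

This is a Sahlqvist condition; the CD axiom ◇q → □q defines it.
Suppose ◇q→□q is valid. Take Rxy, Rxz and set V(q)={y}. Then ◇q at x, so □q at x, so q at z, i.e. z=y.

Definable; ◇q → □q defines it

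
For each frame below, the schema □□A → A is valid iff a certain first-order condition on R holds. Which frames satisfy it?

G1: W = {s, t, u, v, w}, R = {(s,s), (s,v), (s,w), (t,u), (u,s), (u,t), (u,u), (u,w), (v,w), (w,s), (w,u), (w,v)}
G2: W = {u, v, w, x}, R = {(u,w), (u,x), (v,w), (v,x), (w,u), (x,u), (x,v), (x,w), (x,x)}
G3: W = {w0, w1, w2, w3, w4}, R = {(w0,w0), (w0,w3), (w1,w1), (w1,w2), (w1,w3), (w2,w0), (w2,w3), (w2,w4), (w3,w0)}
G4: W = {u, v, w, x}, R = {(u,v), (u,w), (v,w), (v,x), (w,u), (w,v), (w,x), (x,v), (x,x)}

The schema corresponds to a generalized confluence (Geach) condition: ∀x ∃w (xR²w ∧ x = w).
G1: holds.
G2: holds.
G3: fails — at w2 but no w with w2R²w and w2=w.
G4: holds.
Valid on: G1, G2, G4.

G1, G2, G4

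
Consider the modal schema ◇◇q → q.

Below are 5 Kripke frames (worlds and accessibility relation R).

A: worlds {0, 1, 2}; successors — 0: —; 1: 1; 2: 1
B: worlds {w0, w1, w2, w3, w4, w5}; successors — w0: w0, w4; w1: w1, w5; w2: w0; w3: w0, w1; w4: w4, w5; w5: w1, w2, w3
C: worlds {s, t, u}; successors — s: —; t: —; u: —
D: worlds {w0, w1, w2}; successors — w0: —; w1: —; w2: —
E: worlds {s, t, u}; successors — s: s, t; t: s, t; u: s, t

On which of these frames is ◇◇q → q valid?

Frame correspondent (Sahlqvist): ∀x ∀y (xR²y → ∃w (y = w ∧ x = w)) — i.e. a generalized confluence (Geach) condition.
A: fails — 2R²1 but 1 ≠ 2.
B: fails — w0R²w4 but w4 ≠ w0.
C: ✓.
D: ✓.
E: fails — sR²t but t ≠ s.
Valid on: C, D.

C, D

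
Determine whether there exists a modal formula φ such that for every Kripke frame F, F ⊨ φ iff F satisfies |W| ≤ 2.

Modal frame validity is preserved under disjoint unions.
Any modal formula valid on each of 3 disjoint one-world frames is valid on their disjoint union (validity is preserved under disjoint unions). Each one-world frame has |W|=1≤2, but the union has |W|=3.
Hence having at most 2 worlds is not modally definable.

No — not modally definable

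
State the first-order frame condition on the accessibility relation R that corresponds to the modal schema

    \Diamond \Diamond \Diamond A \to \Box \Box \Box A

This is a Sahlqvist (Geach-type) schema ◇^3□^0A → □^3◇^0A.
Minimal-valuation argument: fix x; take any y with xR^3y and any z with xR^3z. Set V(A) to the set of worlds R-reachable from y in exactly 0 steps. Then □^0A holds at y, so the antecedent holds at x; validity forces ◇^0A at z, giving a w with zR^0w and yR^0w.
First-order correspondent: \forall x \forall y \forall z ((x R^3 y \wedge x R^3 z) \to \exists w (y = w \wedge z = w)).

\forall x \forall y \forall z ((x R^3 y \wedge x R^3 z) \to \exists w (y = w \wedge z = w))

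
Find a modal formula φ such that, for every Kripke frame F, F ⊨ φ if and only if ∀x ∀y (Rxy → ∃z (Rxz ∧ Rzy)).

□□ψ → □ψ

The condition is density. The C4 schema □□ψ → □ψ defines it.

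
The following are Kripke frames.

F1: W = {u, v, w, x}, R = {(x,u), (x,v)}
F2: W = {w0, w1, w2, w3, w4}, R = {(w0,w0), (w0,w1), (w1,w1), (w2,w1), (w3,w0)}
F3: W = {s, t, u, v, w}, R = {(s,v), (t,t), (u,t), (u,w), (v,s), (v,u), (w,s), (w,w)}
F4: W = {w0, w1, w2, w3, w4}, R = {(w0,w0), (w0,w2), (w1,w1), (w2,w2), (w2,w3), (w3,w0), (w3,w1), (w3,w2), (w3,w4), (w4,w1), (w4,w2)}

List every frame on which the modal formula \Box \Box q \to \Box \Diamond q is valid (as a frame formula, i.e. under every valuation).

F2, F3, F4

This is the axiom for a generalized confluence (Geach) condition; its first-order frame correspondent is \forall x \forall z (xRz \to \exists w (x R^2 w \wedge zRw)).
F1: fails — xRu but no t with xR²t and uRt.
F2: satisfies the condition.
F3: satisfies the condition.
F4: satisfies the condition.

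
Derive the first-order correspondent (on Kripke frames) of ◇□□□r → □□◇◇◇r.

∀x ∀y ∀z ((xRy ∧ xR²z) → ∃w (yR³w ∧ zR³w))

This is a Sahlqvist (Geach-type) schema ◇^1□^3r → □^2◇^3r.
Minimal-valuation argument: fix x; take any y with xR^1y and any z with xR^2z. Set V(r) to the set of worlds R-reachable from y in exactly 3 steps. Then □^3r holds at y, so the antecedent holds at x; validity forces ◇^3r at z, giving a w with zR^3w and yR^3w.
First-order correspondent: ∀x ∀y ∀z ((xRy ∧ xR²z) → ∃w (yR³w ∧ zR³w)).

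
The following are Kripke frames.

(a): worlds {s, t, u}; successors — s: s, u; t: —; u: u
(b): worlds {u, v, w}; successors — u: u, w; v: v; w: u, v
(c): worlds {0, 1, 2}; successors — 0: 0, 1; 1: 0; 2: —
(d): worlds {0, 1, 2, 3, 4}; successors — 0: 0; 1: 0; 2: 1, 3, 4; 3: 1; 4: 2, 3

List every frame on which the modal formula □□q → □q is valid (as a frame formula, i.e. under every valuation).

(a), (b), (c)

The schema corresponds to density: ∀x ∀y (Rxy → ∃z (Rxz ∧ Rzy)).
(a): ✓.
(b): ✓.
(c): ✓.
(d): fails — R31 but no z with R3z and Rz1.
Valid on: (a), (b), (c).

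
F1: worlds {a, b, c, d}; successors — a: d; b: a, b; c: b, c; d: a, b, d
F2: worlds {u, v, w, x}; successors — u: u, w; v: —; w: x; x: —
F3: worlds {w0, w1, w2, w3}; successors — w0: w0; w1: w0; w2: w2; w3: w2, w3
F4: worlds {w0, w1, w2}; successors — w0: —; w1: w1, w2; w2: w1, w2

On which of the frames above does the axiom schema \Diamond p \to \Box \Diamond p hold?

F4

The schema corresponds to the Euclidean property: \forall x \forall y \forall z (Rxy \wedge Rxz \to Ryz).
F1: fails — Rba and Rbb but not Rab.
F2: fails — Ruw and Ruw but not Rww.
F3: fails — Rw3w2 and Rw3w3 but not Rw2w3.
F4: satisfies the condition.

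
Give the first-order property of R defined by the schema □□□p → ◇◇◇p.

This is a Sahlqvist (Geach-type) schema ◇^0□^3p → □^0◇^3p.
Minimal-valuation argument: fix x; take any y with xR^0y and any z with xR^0z. Set V(p) to the set of worlds R-reachable from y in exactly 3 steps. Then □^3p holds at y, so the antecedent holds at x; validity forces ◇^3p at z, giving a w with zR^3w and yR^3w.
First-order correspondent: ∀x ∃w (xR³w ∧ xR³w).

∀x ∃w (xR³w ∧ xR³w)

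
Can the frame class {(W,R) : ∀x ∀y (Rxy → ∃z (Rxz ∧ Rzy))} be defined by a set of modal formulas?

The condition is density. A defining modal formula is □□p → □p.
Suppose □□p→□p is valid. Take Rxy and set V(p)={w : xR²w}. Then □□p at x, so □p at x, so p at y, i.e. ∃z(Rxz∧Rzy).

Yes — defined by □□p → □p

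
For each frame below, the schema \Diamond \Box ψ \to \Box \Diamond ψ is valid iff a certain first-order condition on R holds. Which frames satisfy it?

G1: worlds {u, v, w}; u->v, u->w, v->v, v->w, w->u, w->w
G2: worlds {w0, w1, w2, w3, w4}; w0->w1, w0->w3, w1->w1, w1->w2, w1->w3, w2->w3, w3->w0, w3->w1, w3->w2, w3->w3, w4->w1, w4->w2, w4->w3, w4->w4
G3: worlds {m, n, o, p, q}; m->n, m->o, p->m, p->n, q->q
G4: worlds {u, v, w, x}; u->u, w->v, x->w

G1, G2

The schema corresponds to convergence: \forall x \forall y \forall z (Rxy \wedge Rxz \to \exists w (Ryw \wedge Rzw)).
G1: ✓.
G2: ✓.
G3: fails — Rmo and Rmo but o and o have no common successor.
G4: fails — Rwv and Rwv but v and v have no common successor.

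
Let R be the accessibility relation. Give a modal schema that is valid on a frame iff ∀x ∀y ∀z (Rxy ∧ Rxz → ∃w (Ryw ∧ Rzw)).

◇□q → □◇q

This is convergence; the standard corresponding axiom is .2: ◇□q → □◇q.
Suppose ◇□q→□◇q is valid. Take Rxy, Rxz and set V(q)={w : Ryw}. Then □q at y so ◇□q at x, so □◇q at x, so ◇q at z, giving w with Rzw and Ryw.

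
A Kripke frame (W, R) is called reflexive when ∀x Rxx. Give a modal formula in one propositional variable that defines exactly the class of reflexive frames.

□s → s

A defining formula is □s → s (the T axiom).
Suppose □s→s is valid. At any x set V(s)={w : Rxw}. Then □s holds at x, so s holds at x, i.e. Rxx.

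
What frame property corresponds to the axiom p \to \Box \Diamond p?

Symmetry

Suppose p→□◇p is valid. Take Rxy and set V(p)={x}. Then p at x, so □◇p at x, so ◇p at y, so some z with Ryz has p; z=x, i.e. Ryx.
Conversely, on a frame with symmetry the schema holds at every world under every valuation.
Frame condition: \forall x \forall y (Rxy \to Ryx).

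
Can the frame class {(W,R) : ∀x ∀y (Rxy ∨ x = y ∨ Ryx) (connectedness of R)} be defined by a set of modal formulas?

No

If a class were modally definable it would be closed under disjoint unions (Goldblatt–Thomason).
Take 4 disjoint single-world reflexive frames: each is trivially connected, but their disjoint union has 4 worlds with no edge between distinct components, so it is not connected.
So the class is not modally definable.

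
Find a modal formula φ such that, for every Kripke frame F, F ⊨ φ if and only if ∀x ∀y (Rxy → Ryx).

This is symmetry; the standard corresponding axiom is B: r → □◇r.
Suppose r→□◇r is valid. Take Rxy and set V(r)={x}. Then r at x, so □◇r at x, so ◇r at y, so some z with Ryz has r; z=x, i.e. Ryx.

r → □◇r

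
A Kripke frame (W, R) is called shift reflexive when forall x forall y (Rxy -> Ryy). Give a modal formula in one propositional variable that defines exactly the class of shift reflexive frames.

□(□s → s)

The condition is shift-reflexivity. The T□ schema □(□s → s) defines it.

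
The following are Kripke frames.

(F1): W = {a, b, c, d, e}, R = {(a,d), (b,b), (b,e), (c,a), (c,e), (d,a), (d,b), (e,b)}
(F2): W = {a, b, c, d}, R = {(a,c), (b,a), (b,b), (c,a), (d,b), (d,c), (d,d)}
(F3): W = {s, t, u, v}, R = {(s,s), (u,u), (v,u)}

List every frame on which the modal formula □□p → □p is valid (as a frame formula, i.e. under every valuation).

This is the axiom for density; its first-order frame correspondent is ∀x ∀y (Rxy → ∃z (Rxz ∧ Rzy)).
(F1): fails — Rce but no z with Rcz and Rze.
(F2): fails — Rac but no z with Raz and Rzc.
(F3): ✓.
Valid on: (F3).

(F3)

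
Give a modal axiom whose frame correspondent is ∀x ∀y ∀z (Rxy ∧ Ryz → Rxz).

□r → □□r

This is transitivity; the standard corresponding axiom is 4: □r → □□r.
Suppose □r→□□r is valid. Take Rxy, Ryz and set V(r)={w : Rxw}. Then □r at x, so □□r at x, so □r at y, so r at z, i.e. Rxz.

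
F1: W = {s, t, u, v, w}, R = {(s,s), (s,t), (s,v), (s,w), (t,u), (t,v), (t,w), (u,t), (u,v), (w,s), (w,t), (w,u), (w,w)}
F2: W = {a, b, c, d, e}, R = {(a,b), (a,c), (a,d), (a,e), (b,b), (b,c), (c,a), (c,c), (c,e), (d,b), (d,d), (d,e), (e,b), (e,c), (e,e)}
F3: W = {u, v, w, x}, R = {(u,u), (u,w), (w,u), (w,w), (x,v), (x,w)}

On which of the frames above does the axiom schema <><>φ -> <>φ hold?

none

Frame correspondent (Sahlqvist): forall x forall y forall z (Rxy & Ryz -> Rxz) — i.e. transitivity.
F1: fails — Rwt and Rtv but not Rwv.
F2: fails — Rbc and Rce but not Rbe.
F3: fails — Rxw and Rwu but not Rxu.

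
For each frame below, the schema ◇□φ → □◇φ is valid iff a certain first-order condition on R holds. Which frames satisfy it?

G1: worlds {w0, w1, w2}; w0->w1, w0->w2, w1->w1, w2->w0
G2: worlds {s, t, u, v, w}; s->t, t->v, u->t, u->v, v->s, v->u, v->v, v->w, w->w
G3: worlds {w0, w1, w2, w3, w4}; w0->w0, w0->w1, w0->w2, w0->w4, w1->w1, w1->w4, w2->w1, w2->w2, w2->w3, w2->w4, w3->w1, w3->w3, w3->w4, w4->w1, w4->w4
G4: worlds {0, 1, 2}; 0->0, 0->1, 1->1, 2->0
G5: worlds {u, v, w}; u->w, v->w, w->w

G3, G4, G5

This is the axiom for convergence; its first-order frame correspondent is ∀x ∀y ∀z (Rxy ∧ Rxz → ∃w (Ryw ∧ Rzw)).
G1: fails — Rw0w1 and Rw0w2 but w1 and w2 have no common successor.
G2: fails — Rvv and Rvs but v and s have no common successor.
G3: condition met.
G4: condition met.
G5: condition met.
Valid on: G3, G4, G5.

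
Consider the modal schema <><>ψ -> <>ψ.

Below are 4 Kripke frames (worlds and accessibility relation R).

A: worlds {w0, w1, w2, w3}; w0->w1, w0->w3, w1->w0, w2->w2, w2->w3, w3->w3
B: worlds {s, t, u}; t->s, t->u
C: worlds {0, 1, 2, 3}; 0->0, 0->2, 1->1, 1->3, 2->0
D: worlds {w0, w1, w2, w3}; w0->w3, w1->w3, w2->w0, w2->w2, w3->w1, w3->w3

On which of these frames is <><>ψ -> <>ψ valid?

B

Frame correspondent (Sahlqvist): forall x forall y forall z (Rxy & Ryz -> Rxz) — i.e. transitivity.
A: fails — Rw1w0 and Rw0w1 but not Rw1w1.
B: ✓.
C: fails — R20 and R02 but not R22.
D: fails — Rw1w3 and Rw3w1 but not Rw1w1.
Valid on: B.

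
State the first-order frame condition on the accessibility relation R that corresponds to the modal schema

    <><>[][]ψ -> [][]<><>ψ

forall x forall y forall z ((x R^2 y & x R^2 z) -> exists w (y R^2 w & z R^2 w))

This is a Sahlqvist (Geach-type) schema ◇^2□^2ψ → □^2◇^2ψ.
Minimal-valuation argument: fix x; take any y with xR^2y and any z with xR^2z. Set V(ψ) to the set of worlds R-reachable from y in exactly 2 steps. Then □^2ψ holds at y, so the antecedent holds at x; validity forces ◇^2ψ at z, giving a w with zR^2w and yR^2w.
First-order correspondent: forall x forall y forall z ((x R^2 y & x R^2 z) -> exists w (y R^2 w & z R^2 w)).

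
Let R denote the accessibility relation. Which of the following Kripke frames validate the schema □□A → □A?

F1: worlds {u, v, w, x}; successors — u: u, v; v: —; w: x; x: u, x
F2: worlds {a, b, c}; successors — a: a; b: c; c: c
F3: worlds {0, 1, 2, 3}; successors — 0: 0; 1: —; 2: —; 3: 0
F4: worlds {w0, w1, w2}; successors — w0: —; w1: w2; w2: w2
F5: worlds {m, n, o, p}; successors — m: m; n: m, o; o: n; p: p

F1, F2, F3, F4

The schema corresponds to density: ∀x ∀y (Rxy → ∃z (Rxz ∧ Rzy)).
F1: condition met.
F2: condition met.
F3: condition met.
F4: condition met.
F5: fails — Ron but no z with Roz and Rzn.
Valid on: F1, F2, F3, F4.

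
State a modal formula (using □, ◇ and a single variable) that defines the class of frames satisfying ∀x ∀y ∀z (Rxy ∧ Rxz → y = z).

◇r → □r

This is partial functionality; the standard corresponding axiom is CD: ◇r → □r.
Suppose ◇r→□r is valid. Take Rxy, Rxz and set V(r)={y}. Then ◇r at x, so □r at x, so r at z, i.e. z=y.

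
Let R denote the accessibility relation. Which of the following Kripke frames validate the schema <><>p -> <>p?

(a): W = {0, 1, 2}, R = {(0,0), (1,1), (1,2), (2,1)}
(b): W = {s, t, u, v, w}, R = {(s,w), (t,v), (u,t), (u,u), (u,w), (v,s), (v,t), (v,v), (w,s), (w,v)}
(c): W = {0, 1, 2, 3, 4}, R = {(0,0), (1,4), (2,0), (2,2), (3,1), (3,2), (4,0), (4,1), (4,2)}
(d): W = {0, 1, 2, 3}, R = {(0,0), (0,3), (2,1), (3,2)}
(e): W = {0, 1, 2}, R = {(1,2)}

(e)

The schema corresponds to transitivity: forall x forall y forall z (Rxy & Ryz -> Rxz).
(a): fails — R21 and R12 but not R22.
(b): fails — Ruw and Rwv but not Ruv.
(c): fails — R32 and R20 but not R30.
(d): fails — R32 and R21 but not R31.
(e): holds.
Valid on: (e).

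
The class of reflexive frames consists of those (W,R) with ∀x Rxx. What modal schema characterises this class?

□q → q

A defining formula is □q → q (the T axiom).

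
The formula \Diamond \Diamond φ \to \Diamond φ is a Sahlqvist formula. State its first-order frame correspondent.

This is frame-equivalent to □φ → □□φ (substitute ¬φ for φ and contrapose).
Suppose □φ→□□φ is valid. Take Rxy, Ryz and set V(φ)={w : Rxw}. Then □φ at x, so □□φ at x, so □φ at y, so φ at z, i.e. Rxz.

transitivity: \forall x \forall y \forall z (Rxy \wedge Ryz \to Rxz)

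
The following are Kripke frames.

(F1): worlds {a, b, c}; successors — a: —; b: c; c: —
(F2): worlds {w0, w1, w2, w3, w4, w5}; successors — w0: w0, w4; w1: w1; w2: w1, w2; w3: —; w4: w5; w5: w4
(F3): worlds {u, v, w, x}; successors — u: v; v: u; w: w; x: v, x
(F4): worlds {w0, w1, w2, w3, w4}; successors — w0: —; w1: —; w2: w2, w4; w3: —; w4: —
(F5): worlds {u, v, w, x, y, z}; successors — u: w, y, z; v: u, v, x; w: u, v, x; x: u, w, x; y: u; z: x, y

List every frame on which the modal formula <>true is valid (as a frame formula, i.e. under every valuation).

This is the axiom for seriality; its first-order frame correspondent is forall x exists y Rxy.
(F1): fails — world a has no successor.
(F2): fails — world w3 has no successor.
(F3): ✓.
(F4): fails — world w0 has no successor.
(F5): ✓.
Valid on: (F3), (F5).

(F3), (F5)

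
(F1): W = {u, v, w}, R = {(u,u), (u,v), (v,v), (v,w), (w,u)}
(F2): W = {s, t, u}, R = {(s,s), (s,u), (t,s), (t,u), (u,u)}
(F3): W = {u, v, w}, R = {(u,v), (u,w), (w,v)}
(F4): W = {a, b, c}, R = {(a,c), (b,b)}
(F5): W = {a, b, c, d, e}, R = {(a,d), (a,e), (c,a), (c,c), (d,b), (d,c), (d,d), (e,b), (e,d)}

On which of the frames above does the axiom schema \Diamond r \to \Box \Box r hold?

The schema corresponds to a generalized confluence (Geach) condition: \forall x \forall y \forall z ((xRy \wedge x R^2 z) \to \exists w (y = w \wedge z = w)).
(F1): fails — uRu, uR²v but u ≠ v.
(F2): fails — sRs, sR²u but s ≠ u.
(F3): fails — uRw, uR²v but w ≠ v.
(F4): condition met.
(F5): fails — aRd, aR²b but d ≠ b.
Valid on: (F4).

(F4)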